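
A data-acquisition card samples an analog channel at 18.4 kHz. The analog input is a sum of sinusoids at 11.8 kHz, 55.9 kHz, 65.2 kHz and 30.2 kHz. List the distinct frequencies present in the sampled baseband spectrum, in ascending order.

fs/2 = 9.2 kHz.
11.8 kHz > fs/2 = 9.2 kHz, folds to fs − 11.8 kHz = 6.6 kHz.
55.9 kHz mod fs = 0.7 kHz.
0.7 kHz ≤ fs/2 = 9.2 kHz, appears at 0.7 kHz.
65.2 kHz mod fs = 10 kHz.
10 kHz > fs/2 = 9.2 kHz, folds to fs − 10 kHz = 8.4 kHz.
30.2 kHz mod fs = 11.8 kHz.
11.8 kHz > fs/2 = 9.2 kHz, folds to fs − 11.8 kHz = 6.6 kHz.
Distinct values: {0.7 kHz, 6.6 kHz, 8.4 kHz}.

0.7 kHz, 6.6 kHz, 8.4 kHz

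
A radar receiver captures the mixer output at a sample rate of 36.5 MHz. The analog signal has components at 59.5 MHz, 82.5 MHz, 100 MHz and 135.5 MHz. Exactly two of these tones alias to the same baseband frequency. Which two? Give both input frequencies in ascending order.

82.5 MHz, 100 MHz

fs/2 = 18.25 MHz.
59.5 MHz mod fs = 23 MHz.
23 MHz > fs/2 = 18.25 MHz, folds to fs − 23 MHz = 13.5 MHz.
82.5 MHz mod fs = 9.5 MHz.
9.5 MHz ≤ fs/2 = 18.25 MHz, appears at 9.5 MHz.
100 MHz mod fs = 27 MHz.
27 MHz > fs/2 = 18.25 MHz, folds to fs − 27 MHz = 9.5 MHz.
135.5 MHz mod fs = 26 MHz.
26 MHz > fs/2 = 18.25 MHz, folds to fs − 26 MHz = 10.5 MHz.
82.5 MHz and 100 MHz both map to 9.5 MHz.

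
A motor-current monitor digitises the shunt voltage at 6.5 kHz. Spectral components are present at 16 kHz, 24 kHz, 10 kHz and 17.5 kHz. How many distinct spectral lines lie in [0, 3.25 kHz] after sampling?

fs/2 = 3.25 kHz.
16 kHz mod fs = 3 kHz.
3 kHz ≤ fs/2 = 3.25 kHz, appears at 3 kHz.
24 kHz mod fs = 4.5 kHz.
4.5 kHz > fs/2 = 3.25 kHz, folds to fs − 4.5 kHz = 2 kHz.
10 kHz mod fs = 3.5 kHz.
3.5 kHz > fs/2 = 3.25 kHz, folds to fs − 3.5 kHz = 3 kHz.
17.5 kHz mod fs = 4.5 kHz.
4.5 kHz > fs/2 = 3.25 kHz, folds to fs − 4.5 kHz = 2 kHz.
Distinct values: {2 kHz, 3 kHz} → 2.

2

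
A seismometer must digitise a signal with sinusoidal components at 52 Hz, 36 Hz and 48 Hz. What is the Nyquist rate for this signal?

104 Hz

Highest-frequency component: 52 Hz.
Nyquist rate = 2 × 52 Hz = 104 Hz.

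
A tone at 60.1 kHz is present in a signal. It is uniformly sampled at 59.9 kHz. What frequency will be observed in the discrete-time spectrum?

0.2 kHz

60.1 kHz mod fs = 0.2 kHz.
0.2 kHz ≤ fs/2 = 29.95 kHz, appears at 0.2 kHz.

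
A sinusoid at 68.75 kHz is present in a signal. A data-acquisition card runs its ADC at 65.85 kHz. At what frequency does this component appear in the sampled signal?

2.9 kHz

68.75 kHz mod fs = 2.9 kHz.
2.9 kHz ≤ fs/2 = 32.925 kHz, appears at 2.9 kHz.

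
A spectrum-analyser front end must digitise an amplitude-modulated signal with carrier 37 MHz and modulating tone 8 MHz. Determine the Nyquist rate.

90 MHz

AM sidebands sit at fc ± fm = 29 MHz and 45 MHz.
Highest-frequency component: 45 MHz.
Nyquist rate = 2 × 45 MHz = 90 MHz.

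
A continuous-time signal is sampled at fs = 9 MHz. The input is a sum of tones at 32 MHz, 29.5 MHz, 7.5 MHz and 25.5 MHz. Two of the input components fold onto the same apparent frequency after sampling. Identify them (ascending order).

7.5 MHz, 25.5 MHz

fs/2 = 4.5 MHz.
32 MHz mod fs = 5 MHz.
5 MHz > fs/2 = 4.5 MHz, folds to fs − 5 MHz = 4 MHz.
29.5 MHz mod fs = 2.5 MHz.
2.5 MHz ≤ fs/2 = 4.5 MHz, appears at 2.5 MHz.
7.5 MHz > fs/2 = 4.5 MHz, folds to fs − 7.5 MHz = 1.5 MHz.
25.5 MHz mod fs = 7.5 MHz.
7.5 MHz > fs/2 = 4.5 MHz, folds to fs − 7.5 MHz = 1.5 MHz.
7.5 MHz and 25.5 MHz both map to 1.5 MHz.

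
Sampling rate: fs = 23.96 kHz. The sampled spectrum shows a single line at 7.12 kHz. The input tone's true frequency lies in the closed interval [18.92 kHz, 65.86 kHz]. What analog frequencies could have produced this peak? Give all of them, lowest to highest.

Frequencies that alias to 7.12 kHz are k·fs ± 7.12 kHz for integer k ≥ 0.
k=0: 7.12 kHz.
k=1: 16.84 kHz, 31.08 kHz.
k=2: 40.8 kHz, 55.04 kHz.
k=3: 64.76 kHz, 79 kHz.
k=4: 88.72 kHz, 102.96 kHz.
Within [18.92 kHz, 65.86 kHz]: 31.08 kHz, 40.8 kHz, 55.04 kHz, 64.76 kHz.

31.08 kHz, 40.8 kHz, 55.04 kHz, 64.76 kHz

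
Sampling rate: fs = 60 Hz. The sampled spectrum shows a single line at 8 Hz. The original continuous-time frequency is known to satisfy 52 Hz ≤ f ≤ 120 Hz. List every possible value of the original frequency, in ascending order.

Frequencies that alias to 8 Hz are k·fs ± 8 Hz for integer k ≥ 0.
k=0: 8 Hz.
k=1: 52 Hz, 68 Hz.
k=2: 112 Hz, 128 Hz.
k=3: 172 Hz, 188 Hz.
Within [52 Hz, 120 Hz]: 52 Hz, 68 Hz, 112 Hz.

52 Hz, 68 Hz, 112 Hz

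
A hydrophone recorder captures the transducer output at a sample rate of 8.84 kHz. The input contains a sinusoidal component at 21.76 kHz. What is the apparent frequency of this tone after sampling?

21.76 kHz mod fs = 4.08 kHz.
4.08 kHz ≤ fs/2 = 4.42 kHz, appears at 4.08 kHz.

4.08 kHz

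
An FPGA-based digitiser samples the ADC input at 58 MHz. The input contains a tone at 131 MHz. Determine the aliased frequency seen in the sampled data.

131 MHz mod fs = 15 MHz.
15 MHz ≤ fs/2 = 29 MHz, appears at 15 MHz.

15 MHz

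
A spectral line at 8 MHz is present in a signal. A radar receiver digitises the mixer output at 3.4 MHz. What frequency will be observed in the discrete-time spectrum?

1.2 MHz

8 MHz mod fs = 1.2 MHz.
1.2 MHz ≤ fs/2 = 1.7 MHz, appears at 1.2 MHz.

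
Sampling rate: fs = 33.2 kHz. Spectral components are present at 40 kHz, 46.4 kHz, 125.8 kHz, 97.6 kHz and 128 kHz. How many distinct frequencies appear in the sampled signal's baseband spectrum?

5

fs/2 = 16.6 kHz.
40 kHz mod fs = 6.8 kHz.
6.8 kHz ≤ fs/2 = 16.6 kHz, appears at 6.8 kHz.
46.4 kHz mod fs = 13.2 kHz.
13.2 kHz ≤ fs/2 = 16.6 kHz, appears at 13.2 kHz.
125.8 kHz mod fs = 26.2 kHz.
26.2 kHz > fs/2 = 16.6 kHz, folds to fs − 26.2 kHz = 7 kHz.
97.6 kHz mod fs = 31.2 kHz.
31.2 kHz > fs/2 = 16.6 kHz, folds to fs − 31.2 kHz = 2 kHz.
128 kHz mod fs = 28.4 kHz.
28.4 kHz > fs/2 = 16.6 kHz, folds to fs − 28.4 kHz = 4.8 kHz.
Distinct values: {2 kHz, 4.8 kHz, 6.8 kHz, 7 kHz, 13.2 kHz} → 5.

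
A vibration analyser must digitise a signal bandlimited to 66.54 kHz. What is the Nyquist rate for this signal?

Nyquist rate = 2 × 66.54 kHz = 133.08 kHz.

133.08 kHz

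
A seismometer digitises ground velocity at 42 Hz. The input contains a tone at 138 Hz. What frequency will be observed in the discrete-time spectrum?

138 Hz mod fs = 12 Hz.
12 Hz ≤ fs/2 = 21 Hz, appears at 12 Hz.

12 Hz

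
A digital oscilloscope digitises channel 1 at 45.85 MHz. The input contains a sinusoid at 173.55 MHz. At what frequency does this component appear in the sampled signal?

9.85 MHz

173.55 MHz mod fs = 36 MHz.
36 MHz > fs/2 = 22.925 MHz, folds to fs − 36 MHz = 9.85 MHz.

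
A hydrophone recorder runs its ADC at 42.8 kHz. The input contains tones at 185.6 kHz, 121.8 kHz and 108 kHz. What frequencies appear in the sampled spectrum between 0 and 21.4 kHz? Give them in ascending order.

fs/2 = 21.4 kHz.
185.6 kHz mod fs = 14.4 kHz.
14.4 kHz ≤ fs/2 = 21.4 kHz, appears at 14.4 kHz.
121.8 kHz mod fs = 36.2 kHz.
36.2 kHz > fs/2 = 21.4 kHz, folds to fs − 36.2 kHz = 6.6 kHz.
108 kHz mod fs = 22.4 kHz.
22.4 kHz > fs/2 = 21.4 kHz, folds to fs − 22.4 kHz = 20.4 kHz.
Distinct values: {6.6 kHz, 14.4 kHz, 20.4 kHz}.

6.6 kHz, 14.4 kHz, 20.4 kHz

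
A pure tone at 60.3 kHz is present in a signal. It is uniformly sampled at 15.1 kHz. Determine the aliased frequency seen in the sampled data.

0.1 kHz

60.3 kHz mod fs = 15 kHz.
15 kHz > fs/2 = 7.55 kHz, folds to fs − 15 kHz = 0.1 kHz.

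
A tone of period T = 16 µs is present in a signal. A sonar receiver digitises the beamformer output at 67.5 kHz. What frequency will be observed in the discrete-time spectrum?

5 kHz

T = 16 µs → f = 1/T = 62.5 kHz.
62.5 kHz > fs/2 = 33.75 kHz, folds to fs − 62.5 kHz = 5 kHz.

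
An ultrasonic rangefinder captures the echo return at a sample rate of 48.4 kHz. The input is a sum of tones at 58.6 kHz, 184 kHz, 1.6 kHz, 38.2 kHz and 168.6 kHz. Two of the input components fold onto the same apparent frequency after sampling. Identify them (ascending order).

38.2 kHz, 58.6 kHz

fs/2 = 24.2 kHz.
58.6 kHz mod fs = 10.2 kHz.
10.2 kHz ≤ fs/2 = 24.2 kHz, appears at 10.2 kHz.
184 kHz mod fs = 38.8 kHz.
38.8 kHz > fs/2 = 24.2 kHz, folds to fs − 38.8 kHz = 9.6 kHz.
1.6 kHz ≤ fs/2 = 24.2 kHz, passes unchanged.
38.2 kHz > fs/2 = 24.2 kHz, folds to fs − 38.2 kHz = 10.2 kHz.
168.6 kHz mod fs = 23.4 kHz.
23.4 kHz ≤ fs/2 = 24.2 kHz, appears at 23.4 kHz.
38.2 kHz and 58.6 kHz both map to 10.2 kHz.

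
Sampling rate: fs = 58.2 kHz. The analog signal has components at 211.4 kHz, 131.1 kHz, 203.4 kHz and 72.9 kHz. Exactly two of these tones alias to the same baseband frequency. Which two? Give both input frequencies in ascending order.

fs/2 = 29.1 kHz.
211.4 kHz mod fs = 36.8 kHz.
36.8 kHz > fs/2 = 29.1 kHz, folds to fs − 36.8 kHz = 21.4 kHz.
131.1 kHz mod fs = 14.7 kHz.
14.7 kHz ≤ fs/2 = 29.1 kHz, appears at 14.7 kHz.
203.4 kHz mod fs = 28.8 kHz.
28.8 kHz ≤ fs/2 = 29.1 kHz, appears at 28.8 kHz.
72.9 kHz mod fs = 14.7 kHz.
14.7 kHz ≤ fs/2 = 29.1 kHz, appears at 14.7 kHz.
72.9 kHz and 131.1 kHz both map to 14.7 kHz.

72.9 kHz, 131.1 kHz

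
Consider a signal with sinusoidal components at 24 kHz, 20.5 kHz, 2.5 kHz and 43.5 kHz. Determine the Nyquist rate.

Highest-frequency component: 43.5 kHz.
Nyquist rate = 2 × 43.5 kHz = 87 kHz.

87 kHz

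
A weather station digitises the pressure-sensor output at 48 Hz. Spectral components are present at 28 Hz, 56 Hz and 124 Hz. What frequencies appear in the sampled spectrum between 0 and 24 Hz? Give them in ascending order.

8 Hz, 20 Hz

fs/2 = 24 Hz.
28 Hz > fs/2 = 24 Hz, folds to fs − 28 Hz = 20 Hz.
56 Hz mod fs = 8 Hz.
8 Hz ≤ fs/2 = 24 Hz, appears at 8 Hz.
124 Hz mod fs = 28 Hz.
28 Hz > fs/2 = 24 Hz, folds to fs − 28 Hz = 20 Hz.
Distinct values: {8 Hz, 20 Hz}.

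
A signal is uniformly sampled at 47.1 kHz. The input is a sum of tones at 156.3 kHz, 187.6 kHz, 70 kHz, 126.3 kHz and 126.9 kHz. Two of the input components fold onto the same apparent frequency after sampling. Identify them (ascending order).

fs/2 = 23.55 kHz.
156.3 kHz mod fs = 15 kHz.
15 kHz ≤ fs/2 = 23.55 kHz, appears at 15 kHz.
187.6 kHz mod fs = 46.3 kHz.
46.3 kHz > fs/2 = 23.55 kHz, folds to fs − 46.3 kHz = 0.8 kHz.
70 kHz mod fs = 22.9 kHz.
22.9 kHz ≤ fs/2 = 23.55 kHz, appears at 22.9 kHz.
126.3 kHz mod fs = 32.1 kHz.
32.1 kHz > fs/2 = 23.55 kHz, folds to fs − 32.1 kHz = 15 kHz.
126.9 kHz mod fs = 32.7 kHz.
32.7 kHz > fs/2 = 23.55 kHz, folds to fs − 32.7 kHz = 14.4 kHz.
126.3 kHz and 156.3 kHz both map to 15 kHz.

126.3 kHz, 156.3 kHz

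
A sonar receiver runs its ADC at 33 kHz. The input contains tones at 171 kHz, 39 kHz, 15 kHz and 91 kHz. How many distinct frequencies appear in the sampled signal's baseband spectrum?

fs/2 = 16.5 kHz.
171 kHz mod fs = 6 kHz.
6 kHz ≤ fs/2 = 16.5 kHz, appears at 6 kHz.
39 kHz mod fs = 6 kHz.
6 kHz ≤ fs/2 = 16.5 kHz, appears at 6 kHz.
15 kHz ≤ fs/2 = 16.5 kHz, passes unchanged.
91 kHz mod fs = 25 kHz.
25 kHz > fs/2 = 16.5 kHz, folds to fs − 25 kHz = 8 kHz.
Distinct values: {6 kHz, 8 kHz, 15 kHz} → 3.

3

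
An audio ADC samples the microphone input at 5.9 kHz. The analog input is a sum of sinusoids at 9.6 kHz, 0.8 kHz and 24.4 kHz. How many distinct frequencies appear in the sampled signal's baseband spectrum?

fs/2 = 2.95 kHz.
9.6 kHz mod fs = 3.7 kHz.
3.7 kHz > fs/2 = 2.95 kHz, folds to fs − 3.7 kHz = 2.2 kHz.
0.8 kHz ≤ fs/2 = 2.95 kHz, passes unchanged.
24.4 kHz mod fs = 0.8 kHz.
0.8 kHz ≤ fs/2 = 2.95 kHz, appears at 0.8 kHz.
Distinct values: {0.8 kHz, 2.2 kHz} → 2.

2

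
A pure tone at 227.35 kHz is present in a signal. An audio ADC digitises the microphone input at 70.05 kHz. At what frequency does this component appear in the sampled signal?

17.2 kHz

227.35 kHz mod fs = 17.2 kHz.
17.2 kHz ≤ fs/2 = 35.025 kHz, appears at 17.2 kHz.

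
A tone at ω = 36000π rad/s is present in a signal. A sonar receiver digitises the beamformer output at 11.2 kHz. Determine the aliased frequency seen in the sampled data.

4.4 kHz

ω = 36000π rad/s → f = ω/(2π) = 18000 Hz = 18 kHz.
18 kHz mod fs = 6.8 kHz.
6.8 kHz > fs/2 = 5.6 kHz, folds to fs − 6.8 kHz = 4.4 kHz.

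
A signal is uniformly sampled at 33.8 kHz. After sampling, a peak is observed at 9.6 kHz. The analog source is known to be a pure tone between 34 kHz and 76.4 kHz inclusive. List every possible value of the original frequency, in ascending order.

Frequencies that alias to 9.6 kHz are k·fs ± 9.6 kHz for integer k ≥ 0.
k=0: 9.6 kHz.
k=1: 24.2 kHz, 43.4 kHz.
k=2: 58 kHz, 77.2 kHz.
k=3: 91.8 kHz, 111 kHz.
Within [34 kHz, 76.4 kHz]: 43.4 kHz, 58 kHz.

43.4 kHz, 58 kHz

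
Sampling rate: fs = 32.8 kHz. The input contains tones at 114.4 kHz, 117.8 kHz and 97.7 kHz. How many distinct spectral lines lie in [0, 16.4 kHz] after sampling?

3

fs/2 = 16.4 kHz.
114.4 kHz mod fs = 16 kHz.
16 kHz ≤ fs/2 = 16.4 kHz, appears at 16 kHz.
117.8 kHz mod fs = 19.4 kHz.
19.4 kHz > fs/2 = 16.4 kHz, folds to fs − 19.4 kHz = 13.4 kHz.
97.7 kHz mod fs = 32.1 kHz.
32.1 kHz > fs/2 = 16.4 kHz, folds to fs − 32.1 kHz = 0.7 kHz.
Distinct values: {0.7 kHz, 13.4 kHz, 16 kHz} → 3.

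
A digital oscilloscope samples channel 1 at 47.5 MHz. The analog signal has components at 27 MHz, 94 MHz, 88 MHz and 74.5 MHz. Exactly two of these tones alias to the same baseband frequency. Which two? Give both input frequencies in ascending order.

fs/2 = 23.75 MHz.
27 MHz > fs/2 = 23.75 MHz, folds to fs − 27 MHz = 20.5 MHz.
94 MHz mod fs = 46.5 MHz.
46.5 MHz > fs/2 = 23.75 MHz, folds to fs − 46.5 MHz = 1 MHz.
88 MHz mod fs = 40.5 MHz.
40.5 MHz > fs/2 = 23.75 MHz, folds to fs − 40.5 MHz = 7 MHz.
74.5 MHz mod fs = 27 MHz.
27 MHz > fs/2 = 23.75 MHz, folds to fs − 27 MHz = 20.5 MHz.
27 MHz and 74.5 MHz both map to 20.5 MHz.

27 MHz, 74.5 MHz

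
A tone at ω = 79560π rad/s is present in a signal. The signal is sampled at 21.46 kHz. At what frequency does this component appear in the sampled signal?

3.14 kHz

ω = 79560π rad/s → f = ω/(2π) = 39780 Hz = 39.78 kHz.
39.78 kHz mod fs = 18.32 kHz.
18.32 kHz > fs/2 = 10.73 kHz, folds to fs − 18.32 kHz = 3.14 kHz.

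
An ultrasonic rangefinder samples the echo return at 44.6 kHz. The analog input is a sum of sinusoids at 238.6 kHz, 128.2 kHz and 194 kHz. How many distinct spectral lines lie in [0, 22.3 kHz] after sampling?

2

fs/2 = 22.3 kHz.
238.6 kHz mod fs = 15.6 kHz.
15.6 kHz ≤ fs/2 = 22.3 kHz, appears at 15.6 kHz.
128.2 kHz mod fs = 39 kHz.
39 kHz > fs/2 = 22.3 kHz, folds to fs − 39 kHz = 5.6 kHz.
194 kHz mod fs = 15.6 kHz.
15.6 kHz ≤ fs/2 = 22.3 kHz, appears at 15.6 kHz.
Distinct values: {5.6 kHz, 15.6 kHz} → 2.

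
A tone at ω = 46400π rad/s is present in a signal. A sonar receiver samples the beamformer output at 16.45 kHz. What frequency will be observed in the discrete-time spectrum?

6.75 kHz

ω = 46400π rad/s → f = ω/(2π) = 23200 Hz = 23.2 kHz.
23.2 kHz mod fs = 6.75 kHz.
6.75 kHz ≤ fs/2 = 8.225 kHz, appears at 6.75 kHz.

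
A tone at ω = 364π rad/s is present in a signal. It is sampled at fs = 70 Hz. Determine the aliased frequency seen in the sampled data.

28 Hz

ω = 364π rad/s → f = ω/(2π) = 182 Hz.
182 Hz mod fs = 42 Hz.
42 Hz > fs/2 = 35 Hz, folds to fs − 42 Hz = 28 Hz.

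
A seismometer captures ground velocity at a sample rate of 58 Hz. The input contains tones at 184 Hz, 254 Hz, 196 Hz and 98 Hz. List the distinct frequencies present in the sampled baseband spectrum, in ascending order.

fs/2 = 29 Hz.
184 Hz mod fs = 10 Hz.
10 Hz ≤ fs/2 = 29 Hz, appears at 10 Hz.
254 Hz mod fs = 22 Hz.
22 Hz ≤ fs/2 = 29 Hz, appears at 22 Hz.
196 Hz mod fs = 22 Hz.
22 Hz ≤ fs/2 = 29 Hz, appears at 22 Hz.
98 Hz mod fs = 40 Hz.
40 Hz > fs/2 = 29 Hz, folds to fs − 40 Hz = 18 Hz.
Distinct values: {10 Hz, 18 Hz, 22 Hz}.

10 Hz, 18 Hz, 22 Hz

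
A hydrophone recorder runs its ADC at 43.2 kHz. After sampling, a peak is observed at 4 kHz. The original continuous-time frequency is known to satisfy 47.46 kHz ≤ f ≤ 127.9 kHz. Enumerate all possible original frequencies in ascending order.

Frequencies that alias to 4 kHz are k·fs ± 4 kHz for integer k ≥ 0.
k=0: 4 kHz.
k=1: 39.2 kHz, 47.2 kHz.
k=2: 82.4 kHz, 90.4 kHz.
k=3: 125.6 kHz, 133.6 kHz.
k=4: 168.8 kHz, 176.8 kHz.
Within [47.46 kHz, 127.9 kHz]: 82.4 kHz, 90.4 kHz, 125.6 kHz.

82.4 kHz, 90.4 kHz, 125.6 kHz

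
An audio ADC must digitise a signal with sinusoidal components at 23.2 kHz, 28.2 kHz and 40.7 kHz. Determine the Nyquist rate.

Highest-frequency component: 40.7 kHz.
Nyquist rate = 2 × 40.7 kHz = 81.4 kHz.

81.4 kHz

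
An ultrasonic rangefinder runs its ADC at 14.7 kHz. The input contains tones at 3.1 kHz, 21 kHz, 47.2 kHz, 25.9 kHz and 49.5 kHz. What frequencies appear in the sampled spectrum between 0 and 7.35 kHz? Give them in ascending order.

3.1 kHz, 3.5 kHz, 5.4 kHz, 6.3 kHz

fs/2 = 7.35 kHz.
3.1 kHz ≤ fs/2 = 7.35 kHz, passes unchanged.
21 kHz mod fs = 6.3 kHz.
6.3 kHz ≤ fs/2 = 7.35 kHz, appears at 6.3 kHz.
47.2 kHz mod fs = 3.1 kHz.
3.1 kHz ≤ fs/2 = 7.35 kHz, appears at 3.1 kHz.
25.9 kHz mod fs = 11.2 kHz.
11.2 kHz > fs/2 = 7.35 kHz, folds to fs − 11.2 kHz = 3.5 kHz.
49.5 kHz mod fs = 5.4 kHz.
5.4 kHz ≤ fs/2 = 7.35 kHz, appears at 5.4 kHz.
Distinct values: {3.1 kHz, 3.5 kHz, 5.4 kHz, 6.3 kHz}.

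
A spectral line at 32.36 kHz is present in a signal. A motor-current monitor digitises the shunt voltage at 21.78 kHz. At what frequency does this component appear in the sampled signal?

32.36 kHz mod fs = 10.58 kHz.
10.58 kHz ≤ fs/2 = 10.89 kHz, appears at 10.58 kHz.

10.58 kHz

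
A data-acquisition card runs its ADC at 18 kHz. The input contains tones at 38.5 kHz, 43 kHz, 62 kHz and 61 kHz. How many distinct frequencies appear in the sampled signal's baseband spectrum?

fs/2 = 9 kHz.
38.5 kHz mod fs = 2.5 kHz.
2.5 kHz ≤ fs/2 = 9 kHz, appears at 2.5 kHz.
43 kHz mod fs = 7 kHz.
7 kHz ≤ fs/2 = 9 kHz, appears at 7 kHz.
62 kHz mod fs = 8 kHz.
8 kHz ≤ fs/2 = 9 kHz, appears at 8 kHz.
61 kHz mod fs = 7 kHz.
7 kHz ≤ fs/2 = 9 kHz, appears at 7 kHz.
Distinct values: {2.5 kHz, 7 kHz, 8 kHz} → 3.

3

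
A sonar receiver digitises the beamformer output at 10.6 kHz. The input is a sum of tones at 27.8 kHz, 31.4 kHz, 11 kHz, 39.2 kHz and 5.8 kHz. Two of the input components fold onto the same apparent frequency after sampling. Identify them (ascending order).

11 kHz, 31.4 kHz

fs/2 = 5.3 kHz.
27.8 kHz mod fs = 6.6 kHz.
6.6 kHz > fs/2 = 5.3 kHz, folds to fs − 6.6 kHz = 4 kHz.
31.4 kHz mod fs = 10.2 kHz.
10.2 kHz > fs/2 = 5.3 kHz, folds to fs − 10.2 kHz = 0.4 kHz.
11 kHz mod fs = 0.4 kHz.
0.4 kHz ≤ fs/2 = 5.3 kHz, appears at 0.4 kHz.
39.2 kHz mod fs = 7.4 kHz.
7.4 kHz > fs/2 = 5.3 kHz, folds to fs − 7.4 kHz = 3.2 kHz.
5.8 kHz > fs/2 = 5.3 kHz, folds to fs − 5.8 kHz = 4.8 kHz.
11 kHz and 31.4 kHz both map to 0.4 kHz.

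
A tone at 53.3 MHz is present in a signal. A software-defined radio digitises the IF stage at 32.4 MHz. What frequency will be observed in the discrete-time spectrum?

11.5 MHz

53.3 MHz mod fs = 20.9 MHz.
20.9 MHz > fs/2 = 16.2 MHz, folds to fs − 20.9 MHz = 11.5 MHz.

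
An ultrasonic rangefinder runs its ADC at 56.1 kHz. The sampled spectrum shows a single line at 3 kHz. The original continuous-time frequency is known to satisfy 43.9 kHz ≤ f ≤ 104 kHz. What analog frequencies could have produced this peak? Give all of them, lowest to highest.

53.1 kHz, 59.1 kHz

Frequencies that alias to 3 kHz are k·fs ± 3 kHz for integer k ≥ 0.
k=0: 3 kHz.
k=1: 53.1 kHz, 59.1 kHz.
k=2: 109.2 kHz, 115.2 kHz.
Within [43.9 kHz, 104 kHz]: 53.1 kHz, 59.1 kHz.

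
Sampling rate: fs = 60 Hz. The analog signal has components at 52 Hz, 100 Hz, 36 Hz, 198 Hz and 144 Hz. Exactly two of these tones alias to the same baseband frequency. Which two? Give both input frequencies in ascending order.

fs/2 = 30 Hz.
52 Hz > fs/2 = 30 Hz, folds to fs − 52 Hz = 8 Hz.
100 Hz mod fs = 40 Hz.
40 Hz > fs/2 = 30 Hz, folds to fs − 40 Hz = 20 Hz.
36 Hz > fs/2 = 30 Hz, folds to fs − 36 Hz = 24 Hz.
198 Hz mod fs = 18 Hz.
18 Hz ≤ fs/2 = 30 Hz, appears at 18 Hz.
144 Hz mod fs = 24 Hz.
24 Hz ≤ fs/2 = 30 Hz, appears at 24 Hz.
36 Hz and 144 Hz both map to 24 Hz.

36 Hz, 144 Hz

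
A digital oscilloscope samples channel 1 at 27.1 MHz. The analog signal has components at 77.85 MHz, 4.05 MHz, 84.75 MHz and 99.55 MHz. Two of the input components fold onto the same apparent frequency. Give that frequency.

3.45 MHz

fs/2 = 13.55 MHz.
77.85 MHz mod fs = 23.65 MHz.
23.65 MHz > fs/2 = 13.55 MHz, folds to fs − 23.65 MHz = 3.45 MHz.
4.05 MHz ≤ fs/2 = 13.55 MHz, passes unchanged.
84.75 MHz mod fs = 3.45 MHz.
3.45 MHz ≤ fs/2 = 13.55 MHz, appears at 3.45 MHz.
99.55 MHz mod fs = 18.25 MHz.
18.25 MHz > fs/2 = 13.55 MHz, folds to fs − 18.25 MHz = 8.85 MHz.
77.85 MHz and 84.75 MHz both map to 3.45 MHz.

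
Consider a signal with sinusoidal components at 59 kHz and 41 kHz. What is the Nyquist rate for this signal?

118 kHz

Highest-frequency component: 59 kHz.
Nyquist rate = 2 × 59 kHz = 118 kHz.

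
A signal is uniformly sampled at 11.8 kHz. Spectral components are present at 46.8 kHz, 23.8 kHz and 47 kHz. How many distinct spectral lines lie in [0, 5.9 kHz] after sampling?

2

fs/2 = 5.9 kHz.
46.8 kHz mod fs = 11.4 kHz.
11.4 kHz > fs/2 = 5.9 kHz, folds to fs − 11.4 kHz = 0.4 kHz.
23.8 kHz mod fs = 0.2 kHz.
0.2 kHz ≤ fs/2 = 5.9 kHz, appears at 0.2 kHz.
47 kHz mod fs = 11.6 kHz.
11.6 kHz > fs/2 = 5.9 kHz, folds to fs − 11.6 kHz = 0.2 kHz.
Distinct values: {0.2 kHz, 0.4 kHz} → 2.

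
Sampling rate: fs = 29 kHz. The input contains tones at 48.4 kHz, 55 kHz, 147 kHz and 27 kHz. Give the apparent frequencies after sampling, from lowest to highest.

2 kHz, 3 kHz, 9.6 kHz

fs/2 = 14.5 kHz.
48.4 kHz mod fs = 19.4 kHz.
19.4 kHz > fs/2 = 14.5 kHz, folds to fs − 19.4 kHz = 9.6 kHz.
55 kHz mod fs = 26 kHz.
26 kHz > fs/2 = 14.5 kHz, folds to fs − 26 kHz = 3 kHz.
147 kHz mod fs = 2 kHz.
2 kHz ≤ fs/2 = 14.5 kHz, appears at 2 kHz.
27 kHz > fs/2 = 14.5 kHz, folds to fs − 27 kHz = 2 kHz.
Distinct values: {2 kHz, 3 kHz, 9.6 kHz}.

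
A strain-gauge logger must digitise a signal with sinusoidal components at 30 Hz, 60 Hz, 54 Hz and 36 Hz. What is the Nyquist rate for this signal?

Highest-frequency component: 60 Hz.
Nyquist rate = 2 × 60 Hz = 120 Hz.

120 Hz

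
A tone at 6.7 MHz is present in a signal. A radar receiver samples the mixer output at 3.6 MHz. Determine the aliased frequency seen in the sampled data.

0.5 MHz

6.7 MHz mod fs = 3.1 MHz.
3.1 MHz > fs/2 = 1.8 MHz, folds to fs − 3.1 MHz = 0.5 MHz.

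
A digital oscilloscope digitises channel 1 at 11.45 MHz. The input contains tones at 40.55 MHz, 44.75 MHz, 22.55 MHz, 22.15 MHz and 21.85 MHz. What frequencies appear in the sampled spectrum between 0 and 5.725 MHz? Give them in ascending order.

0.35 MHz, 0.75 MHz, 1.05 MHz, 5.25 MHz

fs/2 = 5.725 MHz.
40.55 MHz mod fs = 6.2 MHz.
6.2 MHz > fs/2 = 5.725 MHz, folds to fs − 6.2 MHz = 5.25 MHz.
44.75 MHz mod fs = 10.4 MHz.
10.4 MHz > fs/2 = 5.725 MHz, folds to fs − 10.4 MHz = 1.05 MHz.
22.55 MHz mod fs = 11.1 MHz.
11.1 MHz > fs/2 = 5.725 MHz, folds to fs − 11.1 MHz = 0.35 MHz.
22.15 MHz mod fs = 10.7 MHz.
10.7 MHz > fs/2 = 5.725 MHz, folds to fs − 10.7 MHz = 0.75 MHz.
21.85 MHz mod fs = 10.4 MHz.
10.4 MHz > fs/2 = 5.725 MHz, folds to fs − 10.4 MHz = 1.05 MHz.
Distinct values: {0.35 MHz, 0.75 MHz, 1.05 MHz, 5.25 MHz}.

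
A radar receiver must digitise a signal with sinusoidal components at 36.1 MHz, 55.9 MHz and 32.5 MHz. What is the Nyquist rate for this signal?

Highest-frequency component: 55.9 MHz.
Nyquist rate = 2 × 55.9 MHz = 111.8 MHz.

111.8 MHz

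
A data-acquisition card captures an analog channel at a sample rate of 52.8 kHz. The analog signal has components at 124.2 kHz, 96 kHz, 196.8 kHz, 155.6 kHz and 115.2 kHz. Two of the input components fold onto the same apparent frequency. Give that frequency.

9.6 kHz

fs/2 = 26.4 kHz.
124.2 kHz mod fs = 18.6 kHz.
18.6 kHz ≤ fs/2 = 26.4 kHz, appears at 18.6 kHz.
96 kHz mod fs = 43.2 kHz.
43.2 kHz > fs/2 = 26.4 kHz, folds to fs − 43.2 kHz = 9.6 kHz.
196.8 kHz mod fs = 38.4 kHz.
38.4 kHz > fs/2 = 26.4 kHz, folds to fs − 38.4 kHz = 14.4 kHz.
155.6 kHz mod fs = 50 kHz.
50 kHz > fs/2 = 26.4 kHz, folds to fs − 50 kHz = 2.8 kHz.
115.2 kHz mod fs = 9.6 kHz.
9.6 kHz ≤ fs/2 = 26.4 kHz, appears at 9.6 kHz.
96 kHz and 115.2 kHz both map to 9.6 kHz.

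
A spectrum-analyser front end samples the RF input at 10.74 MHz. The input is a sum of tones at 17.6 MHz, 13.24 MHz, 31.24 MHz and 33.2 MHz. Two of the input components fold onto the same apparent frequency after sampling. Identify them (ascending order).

31.24 MHz, 33.2 MHz

fs/2 = 5.37 MHz.
17.6 MHz mod fs = 6.86 MHz.
6.86 MHz > fs/2 = 5.37 MHz, folds to fs − 6.86 MHz = 3.88 MHz.
13.24 MHz mod fs = 2.5 MHz.
2.5 MHz ≤ fs/2 = 5.37 MHz, appears at 2.5 MHz.
31.24 MHz mod fs = 9.76 MHz.
9.76 MHz > fs/2 = 5.37 MHz, folds to fs − 9.76 MHz = 0.98 MHz.
33.2 MHz mod fs = 0.98 MHz.
0.98 MHz ≤ fs/2 = 5.37 MHz, appears at 0.98 MHz.
31.24 MHz and 33.2 MHz both map to 0.98 MHz.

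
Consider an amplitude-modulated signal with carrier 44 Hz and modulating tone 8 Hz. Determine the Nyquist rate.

104 Hz

AM sidebands sit at fc ± fm = 36 Hz and 52 Hz.
Highest-frequency component: 52 Hz.
Nyquist rate = 2 × 52 Hz = 104 Hz.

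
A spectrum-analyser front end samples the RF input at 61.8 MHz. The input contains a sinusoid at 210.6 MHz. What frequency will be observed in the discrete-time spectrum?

25.2 MHz

210.6 MHz mod fs = 25.2 MHz.
25.2 MHz ≤ fs/2 = 30.9 MHz, appears at 25.2 MHz.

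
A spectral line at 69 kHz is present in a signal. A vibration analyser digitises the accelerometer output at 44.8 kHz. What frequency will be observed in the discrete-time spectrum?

69 kHz mod fs = 24.2 kHz.
24.2 kHz > fs/2 = 22.4 kHz, folds to fs − 24.2 kHz = 20.6 kHz.

20.6 kHz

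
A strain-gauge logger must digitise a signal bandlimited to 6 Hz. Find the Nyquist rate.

Nyquist rate = 2 × 6 Hz = 12 Hz.

12 Hz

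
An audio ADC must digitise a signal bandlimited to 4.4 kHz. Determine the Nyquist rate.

8.8 kHz

Nyquist rate = 2 × 4.4 kHz = 8.8 kHz.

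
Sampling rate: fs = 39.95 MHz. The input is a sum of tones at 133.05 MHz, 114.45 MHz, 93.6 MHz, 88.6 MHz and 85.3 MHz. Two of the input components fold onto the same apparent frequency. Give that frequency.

fs/2 = 19.975 MHz.
133.05 MHz mod fs = 13.2 MHz.
13.2 MHz ≤ fs/2 = 19.975 MHz, appears at 13.2 MHz.
114.45 MHz mod fs = 34.55 MHz.
34.55 MHz > fs/2 = 19.975 MHz, folds to fs − 34.55 MHz = 5.4 MHz.
93.6 MHz mod fs = 13.7 MHz.
13.7 MHz ≤ fs/2 = 19.975 MHz, appears at 13.7 MHz.
88.6 MHz mod fs = 8.7 MHz.
8.7 MHz ≤ fs/2 = 19.975 MHz, appears at 8.7 MHz.
85.3 MHz mod fs = 5.4 MHz.
5.4 MHz ≤ fs/2 = 19.975 MHz, appears at 5.4 MHz.
85.3 MHz and 114.45 MHz both map to 5.4 MHz.

5.4 MHz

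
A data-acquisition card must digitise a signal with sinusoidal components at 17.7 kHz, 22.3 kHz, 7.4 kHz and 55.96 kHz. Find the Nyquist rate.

Highest-frequency component: 55.96 kHz.
Nyquist rate = 2 × 55.96 kHz = 111.92 kHz.

111.92 kHz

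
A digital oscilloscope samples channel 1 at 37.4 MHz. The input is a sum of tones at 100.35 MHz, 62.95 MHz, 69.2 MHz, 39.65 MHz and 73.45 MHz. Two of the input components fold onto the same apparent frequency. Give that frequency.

11.85 MHz

fs/2 = 18.7 MHz.
100.35 MHz mod fs = 25.55 MHz.
25.55 MHz > fs/2 = 18.7 MHz, folds to fs − 25.55 MHz = 11.85 MHz.
62.95 MHz mod fs = 25.55 MHz.
25.55 MHz > fs/2 = 18.7 MHz, folds to fs − 25.55 MHz = 11.85 MHz.
69.2 MHz mod fs = 31.8 MHz.
31.8 MHz > fs/2 = 18.7 MHz, folds to fs − 31.8 MHz = 5.6 MHz.
39.65 MHz mod fs = 2.25 MHz.
2.25 MHz ≤ fs/2 = 18.7 MHz, appears at 2.25 MHz.
73.45 MHz mod fs = 36.05 MHz.
36.05 MHz > fs/2 = 18.7 MHz, folds to fs − 36.05 MHz = 1.35 MHz.
62.95 MHz and 100.35 MHz both map to 11.85 MHz.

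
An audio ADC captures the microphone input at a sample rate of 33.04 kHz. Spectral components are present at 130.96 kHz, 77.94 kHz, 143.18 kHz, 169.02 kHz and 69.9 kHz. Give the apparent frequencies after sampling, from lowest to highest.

1.2 kHz, 3.82 kHz, 11.02 kHz, 11.86 kHz

fs/2 = 16.52 kHz.
130.96 kHz mod fs = 31.84 kHz.
31.84 kHz > fs/2 = 16.52 kHz, folds to fs − 31.84 kHz = 1.2 kHz.
77.94 kHz mod fs = 11.86 kHz.
11.86 kHz ≤ fs/2 = 16.52 kHz, appears at 11.86 kHz.
143.18 kHz mod fs = 11.02 kHz.
11.02 kHz ≤ fs/2 = 16.52 kHz, appears at 11.02 kHz.
169.02 kHz mod fs = 3.82 kHz.
3.82 kHz ≤ fs/2 = 16.52 kHz, appears at 3.82 kHz.
69.9 kHz mod fs = 3.82 kHz.
3.82 kHz ≤ fs/2 = 16.52 kHz, appears at 3.82 kHz.
Distinct values: {1.2 kHz, 3.82 kHz, 11.02 kHz, 11.86 kHz}.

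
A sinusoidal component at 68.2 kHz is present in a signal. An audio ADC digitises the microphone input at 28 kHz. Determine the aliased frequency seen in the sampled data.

68.2 kHz mod fs = 12.2 kHz.
12.2 kHz ≤ fs/2 = 14 kHz, appears at 12.2 kHz.

12.2 kHz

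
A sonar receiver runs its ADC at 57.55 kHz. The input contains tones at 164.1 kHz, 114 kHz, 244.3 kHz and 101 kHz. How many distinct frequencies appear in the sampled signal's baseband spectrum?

fs/2 = 28.775 kHz.
164.1 kHz mod fs = 49 kHz.
49 kHz > fs/2 = 28.775 kHz, folds to fs − 49 kHz = 8.55 kHz.
114 kHz mod fs = 56.45 kHz.
56.45 kHz > fs/2 = 28.775 kHz, folds to fs − 56.45 kHz = 1.1 kHz.
244.3 kHz mod fs = 14.1 kHz.
14.1 kHz ≤ fs/2 = 28.775 kHz, appears at 14.1 kHz.
101 kHz mod fs = 43.45 kHz.
43.45 kHz > fs/2 = 28.775 kHz, folds to fs − 43.45 kHz = 14.1 kHz.
Distinct values: {1.1 kHz, 8.55 kHz, 14.1 kHz} → 3.

3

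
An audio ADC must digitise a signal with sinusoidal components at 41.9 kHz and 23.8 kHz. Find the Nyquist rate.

83.8 kHz

Highest-frequency component: 41.9 kHz.
Nyquist rate = 2 × 41.9 kHz = 83.8 kHz.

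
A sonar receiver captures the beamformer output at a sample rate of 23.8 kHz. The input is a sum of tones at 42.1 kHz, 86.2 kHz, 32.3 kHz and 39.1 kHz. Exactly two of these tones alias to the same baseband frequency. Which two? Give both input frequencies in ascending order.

32.3 kHz, 39.1 kHz

fs/2 = 11.9 kHz.
42.1 kHz mod fs = 18.3 kHz.
18.3 kHz > fs/2 = 11.9 kHz, folds to fs − 18.3 kHz = 5.5 kHz.
86.2 kHz mod fs = 14.8 kHz.
14.8 kHz > fs/2 = 11.9 kHz, folds to fs − 14.8 kHz = 9 kHz.
32.3 kHz mod fs = 8.5 kHz.
8.5 kHz ≤ fs/2 = 11.9 kHz, appears at 8.5 kHz.
39.1 kHz mod fs = 15.3 kHz.
15.3 kHz > fs/2 = 11.9 kHz, folds to fs − 15.3 kHz = 8.5 kHz.
32.3 kHz and 39.1 kHz both map to 8.5 kHz.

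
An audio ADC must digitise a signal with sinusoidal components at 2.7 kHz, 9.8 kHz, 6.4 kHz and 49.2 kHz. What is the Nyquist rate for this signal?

Highest-frequency component: 49.2 kHz.
Nyquist rate = 2 × 49.2 kHz = 98.4 kHz.

98.4 kHz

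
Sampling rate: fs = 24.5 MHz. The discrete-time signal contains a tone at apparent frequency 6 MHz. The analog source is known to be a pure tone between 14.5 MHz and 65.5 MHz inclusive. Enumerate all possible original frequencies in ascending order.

Frequencies that alias to 6 MHz are k·fs ± 6 MHz for integer k ≥ 0.
k=0: 6 MHz.
k=1: 18.5 MHz, 30.5 MHz.
k=2: 43 MHz, 55 MHz.
k=3: 67.5 MHz, 79.5 MHz.
Within [14.5 MHz, 65.5 MHz]: 18.5 MHz, 30.5 MHz, 43 MHz, 55 MHz.

18.5 MHz, 30.5 MHz, 43 MHz, 55 MHz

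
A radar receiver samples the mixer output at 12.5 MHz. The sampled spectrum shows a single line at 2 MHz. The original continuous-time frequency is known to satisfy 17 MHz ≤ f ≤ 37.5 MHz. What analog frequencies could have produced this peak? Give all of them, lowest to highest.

23 MHz, 27 MHz, 35.5 MHz

Frequencies that alias to 2 MHz are k·fs ± 2 MHz for integer k ≥ 0.
k=0: 2 MHz.
k=1: 10.5 MHz, 14.5 MHz.
k=2: 23 MHz, 27 MHz.
k=3: 35.5 MHz, 39.5 MHz.
k=4: 48 MHz, 52 MHz.
Within [17 MHz, 37.5 MHz]: 23 MHz, 27 MHz, 35.5 MHz.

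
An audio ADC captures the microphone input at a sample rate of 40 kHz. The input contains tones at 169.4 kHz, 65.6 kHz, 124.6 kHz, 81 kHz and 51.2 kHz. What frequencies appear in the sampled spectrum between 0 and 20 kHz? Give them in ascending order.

fs/2 = 20 kHz.
169.4 kHz mod fs = 9.4 kHz.
9.4 kHz ≤ fs/2 = 20 kHz, appears at 9.4 kHz.
65.6 kHz mod fs = 25.6 kHz.
25.6 kHz > fs/2 = 20 kHz, folds to fs − 25.6 kHz = 14.4 kHz.
124.6 kHz mod fs = 4.6 kHz.
4.6 kHz ≤ fs/2 = 20 kHz, appears at 4.6 kHz.
81 kHz mod fs = 1 kHz.
1 kHz ≤ fs/2 = 20 kHz, appears at 1 kHz.
51.2 kHz mod fs = 11.2 kHz.
11.2 kHz ≤ fs/2 = 20 kHz, appears at 11.2 kHz.
Distinct values: {1 kHz, 4.6 kHz, 9.4 kHz, 11.2 kHz, 14.4 kHz}.

1 kHz, 4.6 kHz, 9.4 kHz, 11.2 kHz, 14.4 kHz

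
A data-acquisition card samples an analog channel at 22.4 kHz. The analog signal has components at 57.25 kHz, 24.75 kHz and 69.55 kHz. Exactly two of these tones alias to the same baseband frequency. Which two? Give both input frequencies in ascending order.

fs/2 = 11.2 kHz.
57.25 kHz mod fs = 12.45 kHz.
12.45 kHz > fs/2 = 11.2 kHz, folds to fs − 12.45 kHz = 9.95 kHz.
24.75 kHz mod fs = 2.35 kHz.
2.35 kHz ≤ fs/2 = 11.2 kHz, appears at 2.35 kHz.
69.55 kHz mod fs = 2.35 kHz.
2.35 kHz ≤ fs/2 = 11.2 kHz, appears at 2.35 kHz.
24.75 kHz and 69.55 kHz both map to 2.35 kHz.

24.75 kHz, 69.55 kHz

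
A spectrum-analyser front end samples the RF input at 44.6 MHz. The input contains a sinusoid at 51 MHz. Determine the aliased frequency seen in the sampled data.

51 MHz mod fs = 6.4 MHz.
6.4 MHz ≤ fs/2 = 22.3 MHz, appears at 6.4 MHz.

6.4 MHz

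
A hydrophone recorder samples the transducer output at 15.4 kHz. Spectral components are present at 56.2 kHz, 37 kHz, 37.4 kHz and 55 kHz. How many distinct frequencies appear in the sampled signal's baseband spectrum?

fs/2 = 7.7 kHz.
56.2 kHz mod fs = 10 kHz.
10 kHz > fs/2 = 7.7 kHz, folds to fs − 10 kHz = 5.4 kHz.
37 kHz mod fs = 6.2 kHz.
6.2 kHz ≤ fs/2 = 7.7 kHz, appears at 6.2 kHz.
37.4 kHz mod fs = 6.6 kHz.
6.6 kHz ≤ fs/2 = 7.7 kHz, appears at 6.6 kHz.
55 kHz mod fs = 8.8 kHz.
8.8 kHz > fs/2 = 7.7 kHz, folds to fs − 8.8 kHz = 6.6 kHz.
Distinct values: {5.4 kHz, 6.2 kHz, 6.6 kHz} → 3.

3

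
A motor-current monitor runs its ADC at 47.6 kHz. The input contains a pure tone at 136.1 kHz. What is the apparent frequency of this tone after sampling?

6.7 kHz

136.1 kHz mod fs = 40.9 kHz.
40.9 kHz > fs/2 = 23.8 kHz, folds to fs − 40.9 kHz = 6.7 kHz.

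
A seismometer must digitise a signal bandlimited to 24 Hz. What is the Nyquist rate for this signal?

Nyquist rate = 2 × 24 Hz = 48 Hz.

48 Hz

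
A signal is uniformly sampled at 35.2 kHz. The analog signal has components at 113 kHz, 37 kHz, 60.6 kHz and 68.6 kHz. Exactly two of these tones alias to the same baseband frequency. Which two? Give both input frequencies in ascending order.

37 kHz, 68.6 kHz

fs/2 = 17.6 kHz.
113 kHz mod fs = 7.4 kHz.
7.4 kHz ≤ fs/2 = 17.6 kHz, appears at 7.4 kHz.
37 kHz mod fs = 1.8 kHz.
1.8 kHz ≤ fs/2 = 17.6 kHz, appears at 1.8 kHz.
60.6 kHz mod fs = 25.4 kHz.
25.4 kHz > fs/2 = 17.6 kHz, folds to fs − 25.4 kHz = 9.8 kHz.
68.6 kHz mod fs = 33.4 kHz.
33.4 kHz > fs/2 = 17.6 kHz, folds to fs − 33.4 kHz = 1.8 kHz.
37 kHz and 68.6 kHz both map to 1.8 kHz.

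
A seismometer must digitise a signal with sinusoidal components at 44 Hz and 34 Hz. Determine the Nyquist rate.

88 Hz

Highest-frequency component: 44 Hz.
Nyquist rate = 2 × 44 Hz = 88 Hz.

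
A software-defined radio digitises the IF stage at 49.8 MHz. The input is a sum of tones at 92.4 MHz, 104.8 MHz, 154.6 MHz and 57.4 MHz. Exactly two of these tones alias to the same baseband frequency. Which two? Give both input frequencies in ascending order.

104.8 MHz, 154.6 MHz

fs/2 = 24.9 MHz.
92.4 MHz mod fs = 42.6 MHz.
42.6 MHz > fs/2 = 24.9 MHz, folds to fs − 42.6 MHz = 7.2 MHz.
104.8 MHz mod fs = 5.2 MHz.
5.2 MHz ≤ fs/2 = 24.9 MHz, appears at 5.2 MHz.
154.6 MHz mod fs = 5.2 MHz.
5.2 MHz ≤ fs/2 = 24.9 MHz, appears at 5.2 MHz.
57.4 MHz mod fs = 7.6 MHz.
7.6 MHz ≤ fs/2 = 24.9 MHz, appears at 7.6 MHz.
104.8 MHz and 154.6 MHz both map to 5.2 MHz.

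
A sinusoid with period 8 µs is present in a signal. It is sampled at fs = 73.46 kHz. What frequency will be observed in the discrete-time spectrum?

T = 8 µs → f = 1/T = 125 kHz.
125 kHz mod fs = 51.54 kHz.
51.54 kHz > fs/2 = 36.73 kHz, folds to fs − 51.54 kHz = 21.92 kHz.

21.92 kHz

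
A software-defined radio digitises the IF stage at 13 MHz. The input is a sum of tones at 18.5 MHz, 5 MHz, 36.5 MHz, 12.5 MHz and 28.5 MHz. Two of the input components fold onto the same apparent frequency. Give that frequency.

2.5 MHz

fs/2 = 6.5 MHz.
18.5 MHz mod fs = 5.5 MHz.
5.5 MHz ≤ fs/2 = 6.5 MHz, appears at 5.5 MHz.
5 MHz ≤ fs/2 = 6.5 MHz, passes unchanged.
36.5 MHz mod fs = 10.5 MHz.
10.5 MHz > fs/2 = 6.5 MHz, folds to fs − 10.5 MHz = 2.5 MHz.
12.5 MHz > fs/2 = 6.5 MHz, folds to fs − 12.5 MHz = 0.5 MHz.
28.5 MHz mod fs = 2.5 MHz.
2.5 MHz ≤ fs/2 = 6.5 MHz, appears at 2.5 MHz.
28.5 MHz and 36.5 MHz both map to 2.5 MHz.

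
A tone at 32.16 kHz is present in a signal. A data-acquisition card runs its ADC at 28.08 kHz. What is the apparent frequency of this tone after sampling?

32.16 kHz mod fs = 4.08 kHz.
4.08 kHz ≤ fs/2 = 14.04 kHz, appears at 4.08 kHz.

4.08 kHz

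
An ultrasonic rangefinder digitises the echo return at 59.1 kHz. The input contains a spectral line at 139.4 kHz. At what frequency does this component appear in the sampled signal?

21.2 kHz

139.4 kHz mod fs = 21.2 kHz.
21.2 kHz ≤ fs/2 = 29.55 kHz, appears at 21.2 kHz.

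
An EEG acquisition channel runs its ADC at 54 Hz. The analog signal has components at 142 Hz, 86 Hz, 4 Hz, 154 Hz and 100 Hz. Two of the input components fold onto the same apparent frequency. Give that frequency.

8 Hz

fs/2 = 27 Hz.
142 Hz mod fs = 34 Hz.
34 Hz > fs/2 = 27 Hz, folds to fs − 34 Hz = 20 Hz.
86 Hz mod fs = 32 Hz.
32 Hz > fs/2 = 27 Hz, folds to fs − 32 Hz = 22 Hz.
4 Hz ≤ fs/2 = 27 Hz, passes unchanged.
154 Hz mod fs = 46 Hz.
46 Hz > fs/2 = 27 Hz, folds to fs − 46 Hz = 8 Hz.
100 Hz mod fs = 46 Hz.
46 Hz > fs/2 = 27 Hz, folds to fs − 46 Hz = 8 Hz.
100 Hz and 154 Hz both map to 8 Hz.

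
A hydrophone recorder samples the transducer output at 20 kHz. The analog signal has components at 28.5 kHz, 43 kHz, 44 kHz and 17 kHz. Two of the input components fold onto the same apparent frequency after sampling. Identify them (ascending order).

17 kHz, 43 kHz

fs/2 = 10 kHz.
28.5 kHz mod fs = 8.5 kHz.
8.5 kHz ≤ fs/2 = 10 kHz, appears at 8.5 kHz.
43 kHz mod fs = 3 kHz.
3 kHz ≤ fs/2 = 10 kHz, appears at 3 kHz.
44 kHz mod fs = 4 kHz.
4 kHz ≤ fs/2 = 10 kHz, appears at 4 kHz.
17 kHz > fs/2 = 10 kHz, folds to fs − 17 kHz = 3 kHz.
17 kHz and 43 kHz both map to 3 kHz.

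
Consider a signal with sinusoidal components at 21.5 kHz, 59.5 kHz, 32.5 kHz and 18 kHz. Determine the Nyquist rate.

119 kHz

Highest-frequency component: 59.5 kHz.
Nyquist rate = 2 × 59.5 kHz = 119 kHz.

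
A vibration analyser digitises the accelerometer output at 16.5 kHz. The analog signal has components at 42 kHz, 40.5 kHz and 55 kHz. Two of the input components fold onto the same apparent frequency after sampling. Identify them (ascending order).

fs/2 = 8.25 kHz.
42 kHz mod fs = 9 kHz.
9 kHz > fs/2 = 8.25 kHz, folds to fs − 9 kHz = 7.5 kHz.
40.5 kHz mod fs = 7.5 kHz.
7.5 kHz ≤ fs/2 = 8.25 kHz, appears at 7.5 kHz.
55 kHz mod fs = 5.5 kHz.
5.5 kHz ≤ fs/2 = 8.25 kHz, appears at 5.5 kHz.
40.5 kHz and 42 kHz both map to 7.5 kHz.

40.5 kHz, 42 kHz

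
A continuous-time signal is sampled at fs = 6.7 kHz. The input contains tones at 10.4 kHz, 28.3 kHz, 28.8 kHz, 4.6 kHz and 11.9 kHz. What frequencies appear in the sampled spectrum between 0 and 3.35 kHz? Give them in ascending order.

fs/2 = 3.35 kHz.
10.4 kHz mod fs = 3.7 kHz.
3.7 kHz > fs/2 = 3.35 kHz, folds to fs − 3.7 kHz = 3 kHz.
28.3 kHz mod fs = 1.5 kHz.
1.5 kHz ≤ fs/2 = 3.35 kHz, appears at 1.5 kHz.
28.8 kHz mod fs = 2 kHz.
2 kHz ≤ fs/2 = 3.35 kHz, appears at 2 kHz.
4.6 kHz > fs/2 = 3.35 kHz, folds to fs − 4.6 kHz = 2.1 kHz.
11.9 kHz mod fs = 5.2 kHz.
5.2 kHz > fs/2 = 3.35 kHz, folds to fs − 5.2 kHz = 1.5 kHz.
Distinct values: {1.5 kHz, 2 kHz, 2.1 kHz, 3 kHz}.

1.5 kHz, 2 kHz, 2.1 kHz, 3 kHz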